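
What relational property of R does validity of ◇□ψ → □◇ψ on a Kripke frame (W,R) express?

Suppose ◇□ψ→□◇ψ is valid. Take Rxy, Rxz and set V(ψ)={w : Ryw}. Then □ψ at y so ◇□ψ at x, so □◇ψ at x, so ◇ψ at z, giving w with Rzw and Ryw.

convergence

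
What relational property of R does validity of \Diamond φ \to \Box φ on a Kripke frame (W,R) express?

partial functionality: \forall x \forall y \forall z (Rxy \wedge Rxz \to y = z)

Suppose ◇φ→□φ is valid. Take Rxy, Rxz and set V(φ)={y}. Then ◇φ at x, so □φ at x, so φ at z, i.e. z=y.
The converse is a direct semantic check.
Frame condition: \forall x \forall y \forall z (Rxy \wedge Rxz \to y = z).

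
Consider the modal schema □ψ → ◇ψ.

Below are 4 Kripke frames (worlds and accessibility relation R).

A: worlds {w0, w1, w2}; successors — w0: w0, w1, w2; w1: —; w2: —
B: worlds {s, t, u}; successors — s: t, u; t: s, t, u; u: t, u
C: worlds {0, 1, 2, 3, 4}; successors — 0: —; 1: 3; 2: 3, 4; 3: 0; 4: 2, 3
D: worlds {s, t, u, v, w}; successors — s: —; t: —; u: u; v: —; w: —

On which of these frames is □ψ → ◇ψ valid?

B

Frame correspondent (Sahlqvist): ∀x ∃y Rxy — i.e. seriality.
A: fails — world w1 has no successor.
B: satisfies the condition.
C: fails — world 0 has no successor.
D: fails — world s has no successor.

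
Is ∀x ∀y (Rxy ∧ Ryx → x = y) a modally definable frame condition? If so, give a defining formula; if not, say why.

Modal frame validity is preserved under surjective bounded morphisms.
The 6-cycle (worlds s,t,u,v,w,x with s→t→u→v→w→x→s) is antisymmetric. Sending even-indexed worlds to • and odd-indexed worlds to ∘ is a surjective bounded morphism onto the two-world frame with •↔∘, which is not antisymmetric.
So no modal formula (or set of formulas) defines exactly the antisymmetric frames.

Not modally definable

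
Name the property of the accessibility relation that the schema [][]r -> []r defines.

Density

Suppose □□r→□r is valid. Take Rxy and set V(r)={w : xR²w}. Then □□r at x, so □r at x, so r at y, i.e. ∃z(Rxz∧Rzy).
Conversely, on a frame with density the schema holds at every world under every valuation.
So the correspondent is density.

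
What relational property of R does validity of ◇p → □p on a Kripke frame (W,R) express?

partial functionality: ∀x ∀y ∀z (Rxy ∧ Rxz → y = z)

Suppose ◇p→□p is valid. Take Rxy, Rxz and set V(p)={y}. Then ◇p at x, so □p at x, so p at z, i.e. z=y.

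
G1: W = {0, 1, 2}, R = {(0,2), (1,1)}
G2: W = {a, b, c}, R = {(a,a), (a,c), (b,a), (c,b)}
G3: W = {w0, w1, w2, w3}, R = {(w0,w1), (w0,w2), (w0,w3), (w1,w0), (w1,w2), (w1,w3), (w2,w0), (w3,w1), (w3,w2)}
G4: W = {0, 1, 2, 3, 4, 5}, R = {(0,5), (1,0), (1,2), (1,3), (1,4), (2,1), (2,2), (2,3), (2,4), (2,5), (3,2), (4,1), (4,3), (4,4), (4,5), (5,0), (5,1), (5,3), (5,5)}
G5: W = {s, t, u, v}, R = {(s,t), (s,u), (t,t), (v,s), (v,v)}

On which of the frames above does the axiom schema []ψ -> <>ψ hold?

This is the axiom for seriality; its first-order frame correspondent is forall x exists y Rxy.
G1: fails — world 2 has no successor.
G2: condition met.
G3: condition met.
G4: condition met.
G5: fails — world u has no successor.
Valid on: G2, G3, G4.

G2, G3, G4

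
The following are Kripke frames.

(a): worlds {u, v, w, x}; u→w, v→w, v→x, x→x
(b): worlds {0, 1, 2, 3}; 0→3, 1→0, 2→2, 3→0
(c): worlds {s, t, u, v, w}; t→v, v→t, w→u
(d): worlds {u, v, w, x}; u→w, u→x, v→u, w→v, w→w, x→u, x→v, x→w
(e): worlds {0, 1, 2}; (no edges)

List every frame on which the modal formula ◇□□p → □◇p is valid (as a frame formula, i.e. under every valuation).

(e)

The schema corresponds to a generalized confluence (Geach) condition: ∀x ∀y ∀z ((xRy ∧ xRz) → ∃w (yR²w ∧ zRw)).
(a): fails — uRw, uRw but no t with wR²t and wRt.
(b): fails — 0R3, 0R3 but no w with 3R²w and 3Rw.
(c): fails — tRv, tRv but no w* with vR²w* and vRw*.
(d): fails — wRv, wRv but no t with vR²t and vRt.
(e): condition met.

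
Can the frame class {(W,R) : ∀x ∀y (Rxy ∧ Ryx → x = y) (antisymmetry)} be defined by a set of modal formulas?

If a class were modally definable it would be closed under surjective bounded morphisms (Goldblatt–Thomason).
The 8-cycle (worlds a,b,c,d,e,f,g,h with a→b→c→d→e→f→g→h→a) is antisymmetric. Sending even-indexed worlds to a and odd-indexed worlds to b is a surjective bounded morphism onto the two-world frame with a↔b, which is not antisymmetric.
Hence antisymmetry is not modally definable.

No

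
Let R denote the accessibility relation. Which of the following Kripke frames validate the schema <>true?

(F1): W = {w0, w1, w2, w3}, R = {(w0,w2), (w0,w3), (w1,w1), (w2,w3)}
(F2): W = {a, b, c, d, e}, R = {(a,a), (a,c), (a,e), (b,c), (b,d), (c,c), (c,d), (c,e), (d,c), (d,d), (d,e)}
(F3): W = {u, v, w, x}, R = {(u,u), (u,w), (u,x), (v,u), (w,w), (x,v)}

(F3)

The schema corresponds to seriality: forall x exists y Rxy.
(F1): fails — world w3 has no successor.
(F2): fails — world e has no successor.
(F3): condition met.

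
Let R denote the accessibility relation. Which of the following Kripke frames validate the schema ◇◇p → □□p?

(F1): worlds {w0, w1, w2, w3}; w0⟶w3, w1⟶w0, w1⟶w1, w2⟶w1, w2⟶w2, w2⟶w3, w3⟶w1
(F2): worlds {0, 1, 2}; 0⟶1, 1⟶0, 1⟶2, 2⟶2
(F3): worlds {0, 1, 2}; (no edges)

Frame correspondent (Sahlqvist): ∀x ∀y ∀z ((xR²y ∧ xR²z) → ∃w (y = w ∧ z = w)) — i.e. a generalized confluence (Geach) condition.
(F1): fails — w1R²w0, w1R²w1 but w0 ≠ w1.
(F2): fails — 0R²0, 0R²2 but 0 ≠ 2.
(F3): condition met.
Valid on: (F3).

(F3)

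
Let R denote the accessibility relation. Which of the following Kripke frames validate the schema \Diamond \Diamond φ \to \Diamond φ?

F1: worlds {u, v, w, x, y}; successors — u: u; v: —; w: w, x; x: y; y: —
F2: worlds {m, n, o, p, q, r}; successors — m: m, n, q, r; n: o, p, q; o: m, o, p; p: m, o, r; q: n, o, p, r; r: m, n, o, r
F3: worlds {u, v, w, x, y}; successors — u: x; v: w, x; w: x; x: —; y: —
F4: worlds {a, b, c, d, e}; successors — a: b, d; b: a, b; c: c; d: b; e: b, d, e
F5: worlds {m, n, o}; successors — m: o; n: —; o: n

Frame correspondent (Sahlqvist): \forall x \forall y \forall z (Rxy \wedge Ryz \to Rxz) — i.e. transitivity.
F1: fails — Rwx and Rxy but not Rwy.
F2: fails — Rom and Rmn but not Ron.
F3: satisfies the condition.
F4: fails — Reb and Rba but not Rea.
F5: fails — Rmo and Ron but not Rmn.

F3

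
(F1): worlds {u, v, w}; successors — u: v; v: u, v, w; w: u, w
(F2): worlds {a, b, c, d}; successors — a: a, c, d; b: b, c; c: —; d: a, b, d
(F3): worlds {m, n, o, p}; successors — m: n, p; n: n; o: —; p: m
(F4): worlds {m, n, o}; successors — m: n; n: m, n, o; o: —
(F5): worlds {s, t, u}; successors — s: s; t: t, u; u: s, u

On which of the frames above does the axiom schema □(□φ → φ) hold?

(F5)

The schema corresponds to shift-reflexivity: ∀x ∀y (Rxy → Ryy).
(F1): fails — Rwu but not Ruu.
(F2): fails — Rbc but not Rcc.
(F3): fails — Rpm but not Rmm.
(F4): fails — Rnm but not Rmm.
(F5): holds.
Valid on: (F5).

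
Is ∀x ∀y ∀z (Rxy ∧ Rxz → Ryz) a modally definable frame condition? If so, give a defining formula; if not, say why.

This is a Sahlqvist condition; the 5 axiom ◇r → □◇r defines it.

Definable; ◇r → □◇r defines it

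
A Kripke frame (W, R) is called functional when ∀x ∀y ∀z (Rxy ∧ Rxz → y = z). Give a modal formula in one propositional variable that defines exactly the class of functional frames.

This is partial functionality; the standard corresponding axiom is CD: ◇p → □p.

◇p → □p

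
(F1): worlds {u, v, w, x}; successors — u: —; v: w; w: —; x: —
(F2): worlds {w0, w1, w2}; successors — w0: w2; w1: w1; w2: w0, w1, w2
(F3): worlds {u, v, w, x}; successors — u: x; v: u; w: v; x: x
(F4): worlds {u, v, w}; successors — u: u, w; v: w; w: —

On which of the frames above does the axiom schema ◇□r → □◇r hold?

(F3)

Frame correspondent (Sahlqvist): ∀x ∀y ∀z (Rxy ∧ Rxz → ∃w (Ryw ∧ Rzw)) — i.e. convergence.
(F1): fails — Rvw and Rvw but w and w have no common successor.
(F2): fails — Rw2w1 and Rw2w0 but w1 and w0 have no common successor.
(F3): ✓.
(F4): fails — Ruw and Ruw but w and w have no common successor.
Valid on: (F3).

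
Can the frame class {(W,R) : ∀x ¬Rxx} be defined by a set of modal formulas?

Not modally definable

If a class were modally definable it would be closed under surjective bounded morphisms (Goldblatt–Thomason).
The 4-cycle (worlds w0,w1,w2,w3 with w0→w1→w2→w3→w0) is irreflexive, and the map sending every world to a single reflexive point • is a surjective bounded morphism (forth: every edge maps to (•,•); back: every world has a successor). So any modal formula valid on the 4-cycle is also valid on the reflexive point, which is not irreflexive.
Hence irreflexivity is not modally definable.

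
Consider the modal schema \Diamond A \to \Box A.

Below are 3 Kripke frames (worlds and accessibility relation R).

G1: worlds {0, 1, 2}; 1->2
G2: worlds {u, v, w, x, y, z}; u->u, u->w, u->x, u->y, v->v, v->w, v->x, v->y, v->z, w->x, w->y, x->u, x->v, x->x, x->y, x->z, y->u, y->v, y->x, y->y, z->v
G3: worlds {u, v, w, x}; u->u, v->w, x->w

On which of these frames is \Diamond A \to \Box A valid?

This is the axiom for partial functionality; its first-order frame correspondent is \forall x \forall y \forall z (Rxy \wedge Rxz \to y = z).
G1: satisfies the condition.
G2: fails — u sees both u and w.
G3: satisfies the condition.

G1, G3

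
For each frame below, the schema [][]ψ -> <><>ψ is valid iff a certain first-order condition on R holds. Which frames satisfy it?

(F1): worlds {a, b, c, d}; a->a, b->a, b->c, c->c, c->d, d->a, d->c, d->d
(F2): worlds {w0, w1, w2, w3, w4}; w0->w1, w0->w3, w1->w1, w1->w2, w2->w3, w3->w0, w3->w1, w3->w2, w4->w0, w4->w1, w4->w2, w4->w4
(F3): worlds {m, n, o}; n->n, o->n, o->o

The schema corresponds to a generalized confluence (Geach) condition: forall x exists w (x R^2 w & x R^2 w).
(F1): condition met.
(F2): condition met.
(F3): fails — at m but no w with mR²w and mR²w.

(F1), (F2)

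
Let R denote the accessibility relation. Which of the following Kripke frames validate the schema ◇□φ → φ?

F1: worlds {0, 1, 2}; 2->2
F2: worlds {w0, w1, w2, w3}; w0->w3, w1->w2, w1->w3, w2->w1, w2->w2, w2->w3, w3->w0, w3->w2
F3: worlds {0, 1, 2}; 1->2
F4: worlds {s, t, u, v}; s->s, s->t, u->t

F1

The schema corresponds to symmetry: ∀x ∀y (Rxy → Ryx).
F1: ✓.
F2: fails — Rw1w3 but not Rw3w1.
F3: fails — R12 but not R21.
F4: fails — Rut but not Rtu.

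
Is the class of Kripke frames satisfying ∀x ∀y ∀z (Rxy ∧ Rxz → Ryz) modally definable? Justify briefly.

Definable; ◇p → □◇p defines it

Yes: it is the Euclidean property, defined by the 5 schema ◇p → □◇p.
Suppose ◇p→□◇p is valid. Take Rxy, Rxz and set V(p)={y}. Then ◇p at x, so □◇p at x, so ◇p at z, so some w with Rzw has p; w=y, i.e. Rzy. By symmetry of the argument, Ryz.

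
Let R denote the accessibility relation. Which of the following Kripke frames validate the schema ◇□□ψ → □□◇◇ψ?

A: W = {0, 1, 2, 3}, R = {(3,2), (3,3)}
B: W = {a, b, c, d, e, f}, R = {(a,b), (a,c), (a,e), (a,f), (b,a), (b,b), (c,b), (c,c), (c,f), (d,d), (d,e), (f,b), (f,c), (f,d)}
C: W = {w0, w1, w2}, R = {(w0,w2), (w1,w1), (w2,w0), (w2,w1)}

C

This is the axiom for a generalized confluence (Geach) condition; its first-order frame correspondent is ∀x ∀y ∀z ((xRy ∧ xR²z) → ∃w (yR²w ∧ zR²w)).
A: fails — 3R2, 3R²2 but no w with 2R²w and 2R²w.
B: fails — aRe, aR²a but no w with eR²w and aR²w.
C: holds.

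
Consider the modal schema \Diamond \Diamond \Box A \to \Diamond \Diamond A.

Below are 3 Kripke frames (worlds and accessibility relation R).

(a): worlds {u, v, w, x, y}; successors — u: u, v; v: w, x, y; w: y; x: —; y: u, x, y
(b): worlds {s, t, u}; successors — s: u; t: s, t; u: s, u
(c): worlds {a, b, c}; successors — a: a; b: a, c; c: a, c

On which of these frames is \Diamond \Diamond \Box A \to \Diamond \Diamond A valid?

This is the axiom for a generalized confluence (Geach) condition; its first-order frame correspondent is \forall x \forall y (x R^2 y \to \exists w (yRw \wedge x R^2 w)).
(a): fails — uR²x but no t with xRt and uR²t.
(b): condition met.
(c): condition met.

(b), (c)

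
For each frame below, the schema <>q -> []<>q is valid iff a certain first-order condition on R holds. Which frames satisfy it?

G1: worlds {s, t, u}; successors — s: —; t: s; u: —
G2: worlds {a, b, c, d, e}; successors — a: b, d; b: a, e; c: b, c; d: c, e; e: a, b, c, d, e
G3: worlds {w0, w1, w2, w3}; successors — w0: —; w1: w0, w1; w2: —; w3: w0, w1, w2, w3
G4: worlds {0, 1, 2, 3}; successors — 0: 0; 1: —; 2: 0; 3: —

G4

This is the axiom for the Euclidean property; its first-order frame correspondent is forall x forall y forall z (Rxy & Rxz -> Ryz).
G1: fails — Rts and Rts but not Rss.
G2: fails — Rab and Rab but not Rbb.
G3: fails — Rw1w0 and Rw1w1 but not Rw0w1.
G4: satisfies the condition.
Valid on: G4.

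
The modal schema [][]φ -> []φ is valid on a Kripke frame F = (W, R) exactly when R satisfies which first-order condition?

Suppose □□φ→□φ is valid. Take Rxy and set V(φ)={w : xR²w}. Then □□φ at x, so □φ at x, so φ at y, i.e. ∃z(Rxz∧Rzy).

density: forall x forall y (Rxy -> exists z (Rxz & Rzy))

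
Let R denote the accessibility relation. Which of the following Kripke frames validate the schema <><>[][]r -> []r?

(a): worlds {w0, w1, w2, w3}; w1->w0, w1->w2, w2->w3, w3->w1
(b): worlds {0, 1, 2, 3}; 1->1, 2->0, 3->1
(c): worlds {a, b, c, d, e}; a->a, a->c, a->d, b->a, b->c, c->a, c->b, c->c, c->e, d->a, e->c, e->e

(b)

This is the axiom for a generalized confluence (Geach) condition; its first-order frame correspondent is forall x forall y forall z ((x R^2 y & xRz) -> exists w (y R^2 w & z = w)).
(a): fails — w3R²w0, w3Rw1 but no w with w0R²w and w1=w.
(b): satisfies the condition.
(c): fails — aR²e, aRd but no w with eR²w and d=w.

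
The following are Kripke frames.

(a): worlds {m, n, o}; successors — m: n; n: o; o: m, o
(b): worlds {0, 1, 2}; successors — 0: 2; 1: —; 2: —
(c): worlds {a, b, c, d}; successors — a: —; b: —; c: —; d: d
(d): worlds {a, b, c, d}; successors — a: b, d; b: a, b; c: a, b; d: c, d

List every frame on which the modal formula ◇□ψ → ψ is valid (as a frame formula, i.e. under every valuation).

(c)

The schema corresponds to symmetry: ∀x ∀y (Rxy → Ryx).
(a): fails — Rno but not Ron.
(b): fails — R02 but not R20.
(c): condition met.
(d): fails — Rdc but not Rcd.
Valid on: (c).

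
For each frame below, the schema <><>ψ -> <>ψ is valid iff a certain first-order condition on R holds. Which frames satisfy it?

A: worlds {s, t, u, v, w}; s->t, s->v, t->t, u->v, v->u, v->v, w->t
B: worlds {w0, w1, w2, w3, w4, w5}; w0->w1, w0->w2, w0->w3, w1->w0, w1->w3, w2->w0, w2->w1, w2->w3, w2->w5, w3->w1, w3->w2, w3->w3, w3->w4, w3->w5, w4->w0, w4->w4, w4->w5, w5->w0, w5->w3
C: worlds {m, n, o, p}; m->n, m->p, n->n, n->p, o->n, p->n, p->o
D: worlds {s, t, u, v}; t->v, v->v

D

Frame correspondent (Sahlqvist): forall x forall y forall z (Rxy & Ryz -> Rxz) — i.e. transitivity.
A: fails — Ruv and Rvu but not Ruu.
B: fails — Rw3w1 and Rw1w0 but not Rw3w0.
C: fails — Ron and Rnp but not Rop.
D: holds.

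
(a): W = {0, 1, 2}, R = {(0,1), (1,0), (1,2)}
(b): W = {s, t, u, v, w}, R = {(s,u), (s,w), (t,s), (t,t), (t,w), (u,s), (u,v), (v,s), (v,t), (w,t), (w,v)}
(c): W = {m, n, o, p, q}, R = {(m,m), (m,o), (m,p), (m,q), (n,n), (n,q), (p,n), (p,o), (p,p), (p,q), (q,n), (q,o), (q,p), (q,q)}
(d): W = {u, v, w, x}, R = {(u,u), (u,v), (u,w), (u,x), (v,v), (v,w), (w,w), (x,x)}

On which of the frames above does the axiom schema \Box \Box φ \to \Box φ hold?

(c), (d)

This is the axiom for density; its first-order frame correspondent is \forall x \forall y (Rxy \to \exists z (Rxz \wedge Rzy)).
(a): fails — R12 but no z with R1z and Rz2.
(b): fails — Ruv but no z with Ruz and Rzv.
(c): satisfies the condition.
(d): satisfies the condition.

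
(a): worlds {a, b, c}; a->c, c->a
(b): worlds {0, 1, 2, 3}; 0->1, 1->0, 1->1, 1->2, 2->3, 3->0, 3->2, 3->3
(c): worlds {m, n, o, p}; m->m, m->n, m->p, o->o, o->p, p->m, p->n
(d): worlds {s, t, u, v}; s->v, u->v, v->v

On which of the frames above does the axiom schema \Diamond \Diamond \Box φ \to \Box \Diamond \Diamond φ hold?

(a), (d)

Frame correspondent (Sahlqvist): \forall x \forall y \forall z ((x R^2 y \wedge xRz) \to \exists w (yRw \wedge z R^2 w)) — i.e. a generalized confluence (Geach) condition.
(a): condition met.
(b): fails — 1R²0, 1R2 but no w with 0Rw and 2R²w.
(c): fails — mR²m, mRn but no w with mRw and nR²w.
(d): condition met.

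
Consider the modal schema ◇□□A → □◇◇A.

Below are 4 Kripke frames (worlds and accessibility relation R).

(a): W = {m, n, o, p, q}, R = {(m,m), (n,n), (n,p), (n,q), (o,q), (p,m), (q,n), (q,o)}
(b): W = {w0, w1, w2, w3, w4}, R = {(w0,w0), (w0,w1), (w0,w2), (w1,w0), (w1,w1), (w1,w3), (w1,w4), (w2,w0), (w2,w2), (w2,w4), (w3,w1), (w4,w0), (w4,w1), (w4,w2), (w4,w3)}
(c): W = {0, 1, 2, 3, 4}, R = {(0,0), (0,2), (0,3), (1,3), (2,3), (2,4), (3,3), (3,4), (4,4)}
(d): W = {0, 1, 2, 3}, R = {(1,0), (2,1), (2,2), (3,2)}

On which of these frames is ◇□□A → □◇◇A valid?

This is the axiom for a generalized confluence (Geach) condition; its first-order frame correspondent is ∀x ∀y ∀z ((xRy ∧ xRz) → ∃w (yR²w ∧ zR²w)).
(a): fails — nRp, nRq but no w with pR²w and qR²w.
(b): ✓.
(c): ✓.
(d): fails — 1R0, 1R0 but no w with 0R²w and 0R²w.
Valid on: (b), (c).

(b), (c)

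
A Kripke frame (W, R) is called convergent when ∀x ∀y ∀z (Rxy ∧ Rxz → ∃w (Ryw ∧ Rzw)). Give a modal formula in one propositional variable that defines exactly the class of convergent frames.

◇□q → □◇q

The condition is convergence. The .2 schema ◇□q → □◇q defines it.
Suppose ◇□q→□◇q is valid. Take Rxy, Rxz and set V(q)={w : Ryw}. Then □q at y so ◇□q at x, so □◇q at x, so ◇q at z, giving w with Rzw and Ryw.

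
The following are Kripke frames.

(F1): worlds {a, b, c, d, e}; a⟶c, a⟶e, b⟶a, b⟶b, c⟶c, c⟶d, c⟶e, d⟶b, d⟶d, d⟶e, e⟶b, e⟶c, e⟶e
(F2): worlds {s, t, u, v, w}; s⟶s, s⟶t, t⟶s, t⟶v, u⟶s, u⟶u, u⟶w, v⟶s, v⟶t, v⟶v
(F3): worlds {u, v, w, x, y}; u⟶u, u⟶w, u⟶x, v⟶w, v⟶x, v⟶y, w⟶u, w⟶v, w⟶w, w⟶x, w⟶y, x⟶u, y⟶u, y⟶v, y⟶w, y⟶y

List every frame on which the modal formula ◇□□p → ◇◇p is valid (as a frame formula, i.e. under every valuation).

(F1), (F3)

The schema corresponds to a generalized confluence (Geach) condition: ∀x ∀y (xRy → ∃w (yR²w ∧ xR²w)).
(F1): ✓.
(F2): fails — uRw but no w* with wR²w* and uR²w*.
(F3): ✓.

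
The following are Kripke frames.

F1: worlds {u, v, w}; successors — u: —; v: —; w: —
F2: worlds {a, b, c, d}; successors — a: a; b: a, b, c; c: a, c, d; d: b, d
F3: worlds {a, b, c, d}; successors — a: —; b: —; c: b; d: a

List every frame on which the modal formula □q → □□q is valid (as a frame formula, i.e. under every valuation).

This is the axiom for transitivity; its first-order frame correspondent is ∀x ∀y ∀z (Rxy ∧ Ryz → Rxz).
F1: satisfies the condition.
F2: fails — Rbc and Rcd but not Rbd.
F3: satisfies the condition.
Valid on: F1, F3.

F1, F3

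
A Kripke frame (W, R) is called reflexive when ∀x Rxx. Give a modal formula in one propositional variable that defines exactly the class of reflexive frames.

□p → p

A defining formula is □p → p (the T axiom).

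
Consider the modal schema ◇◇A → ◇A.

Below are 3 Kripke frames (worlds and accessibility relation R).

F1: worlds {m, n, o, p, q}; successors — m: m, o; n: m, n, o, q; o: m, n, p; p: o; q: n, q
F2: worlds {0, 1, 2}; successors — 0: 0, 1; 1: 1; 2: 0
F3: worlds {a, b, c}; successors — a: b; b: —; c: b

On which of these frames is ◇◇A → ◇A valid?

F3

The schema corresponds to a generalized confluence (Geach) condition: ∀x ∀y (xR²y → ∃w (y = w ∧ xRw)).
F1: fails — mR²n but no w with n=w and mRw.
F2: fails — 2R²1 but no w with 1=w and 2Rw.
F3: condition met.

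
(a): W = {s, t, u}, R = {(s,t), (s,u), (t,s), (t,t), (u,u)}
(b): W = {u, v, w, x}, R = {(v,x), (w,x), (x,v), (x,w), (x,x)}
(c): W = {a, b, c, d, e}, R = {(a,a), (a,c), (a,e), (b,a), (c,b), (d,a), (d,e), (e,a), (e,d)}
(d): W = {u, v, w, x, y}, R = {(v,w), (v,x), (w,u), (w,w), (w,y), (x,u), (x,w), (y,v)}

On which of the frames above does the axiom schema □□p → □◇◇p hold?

(a), (b), (c)

The schema corresponds to a generalized confluence (Geach) condition: ∀x ∀z (xRz → ∃w (xR²w ∧ zR²w)).
(a): holds.
(b): holds.
(c): holds.
(d): fails — wRu but no t with wR²t and uR²t.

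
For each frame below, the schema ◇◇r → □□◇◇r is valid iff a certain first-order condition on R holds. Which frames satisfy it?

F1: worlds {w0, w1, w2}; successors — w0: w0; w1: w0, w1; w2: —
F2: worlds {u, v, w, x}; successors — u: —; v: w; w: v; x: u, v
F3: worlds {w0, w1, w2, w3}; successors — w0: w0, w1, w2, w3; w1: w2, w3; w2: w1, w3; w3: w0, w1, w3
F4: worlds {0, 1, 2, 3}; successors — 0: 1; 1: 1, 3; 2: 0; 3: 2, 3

F2

This is the axiom for a generalized confluence (Geach) condition; its first-order frame correspondent is ∀x ∀y ∀z ((xR²y ∧ xR²z) → ∃w (y = w ∧ zR²w)).
F1: fails — w1R²w1, w1R²w0 but no w with w1=w and w0R²w.
F2: satisfies the condition.
F3: fails — w0R²w2, w0R²w1 but no w with w2=w and w1R²w.
F4: fails — 0R²1, 0R²3 but no w with 1=w and 3R²w.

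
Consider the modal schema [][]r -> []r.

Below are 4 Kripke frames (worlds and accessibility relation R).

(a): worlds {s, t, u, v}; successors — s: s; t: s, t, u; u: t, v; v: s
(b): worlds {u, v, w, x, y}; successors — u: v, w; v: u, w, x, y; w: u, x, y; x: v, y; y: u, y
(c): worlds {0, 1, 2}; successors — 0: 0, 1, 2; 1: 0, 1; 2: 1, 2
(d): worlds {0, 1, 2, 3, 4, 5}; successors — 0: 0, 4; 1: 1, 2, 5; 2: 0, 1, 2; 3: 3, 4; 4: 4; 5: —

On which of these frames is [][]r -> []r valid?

Frame correspondent (Sahlqvist): forall x forall y (Rxy -> exists z (Rxz & Rzy)) — i.e. density.
(a): fails — Ruv but no z with Ruz and Rzv.
(b): fails — Ruv but no z with Ruz and Rzv.
(c): ✓.
(d): ✓.

(c), (d)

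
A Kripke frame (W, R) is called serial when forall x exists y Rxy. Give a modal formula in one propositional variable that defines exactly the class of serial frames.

□q → ◇q

The condition is seriality. The D schema □q → ◇q defines it.
Suppose □q→◇q is valid. At any x set V(q)=W. Then □q at x, so ◇q at x, so x has a successor.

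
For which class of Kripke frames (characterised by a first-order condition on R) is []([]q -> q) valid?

Suppose □(□q→q) is valid. Take Rxy and set V(q)={w : Ryw}. Then at y, □q holds; since □(□q→q) at x, □q→q at y, so q at y, i.e. Ryy.

Shift-reflexivity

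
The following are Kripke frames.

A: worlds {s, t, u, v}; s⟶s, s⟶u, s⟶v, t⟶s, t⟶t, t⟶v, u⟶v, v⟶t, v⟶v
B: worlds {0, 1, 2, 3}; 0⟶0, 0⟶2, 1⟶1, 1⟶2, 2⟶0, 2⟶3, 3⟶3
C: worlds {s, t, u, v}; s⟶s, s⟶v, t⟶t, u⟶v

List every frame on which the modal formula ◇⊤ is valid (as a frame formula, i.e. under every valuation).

Frame correspondent (Sahlqvist): ∀x ∃y Rxy — i.e. seriality.
A: satisfies the condition.
B: satisfies the condition.
C: fails — world v has no successor.
Valid on: A, B.

A, B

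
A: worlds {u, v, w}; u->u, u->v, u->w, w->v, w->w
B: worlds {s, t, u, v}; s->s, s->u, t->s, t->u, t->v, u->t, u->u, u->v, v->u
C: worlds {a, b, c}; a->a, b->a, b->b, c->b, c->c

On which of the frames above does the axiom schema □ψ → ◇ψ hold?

The schema corresponds to seriality: ∀x ∃y Rxy.
A: fails — world v has no successor.
B: satisfies the condition.
C: satisfies the condition.
Valid on: B, C.

B, C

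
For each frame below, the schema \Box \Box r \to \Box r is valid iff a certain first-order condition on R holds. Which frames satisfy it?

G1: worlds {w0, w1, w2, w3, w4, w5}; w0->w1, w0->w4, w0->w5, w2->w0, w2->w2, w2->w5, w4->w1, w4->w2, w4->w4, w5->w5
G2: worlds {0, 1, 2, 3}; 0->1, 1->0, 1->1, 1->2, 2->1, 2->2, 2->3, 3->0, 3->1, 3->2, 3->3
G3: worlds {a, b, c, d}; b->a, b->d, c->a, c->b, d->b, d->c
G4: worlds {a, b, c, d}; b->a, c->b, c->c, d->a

G1, G2

The schema corresponds to density: \forall x \forall y (Rxy \to \exists z (Rxz \wedge Rzy)).
G1: ✓.
G2: ✓.
G3: fails — Rdc but no z with Rdz and Rzc.
G4: fails — Rba but no z with Rbz and Rza.
Valid on: G1, G2.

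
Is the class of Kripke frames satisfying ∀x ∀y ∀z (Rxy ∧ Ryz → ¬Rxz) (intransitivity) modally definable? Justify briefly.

Modal frame validity is preserved under surjective bounded morphisms.
The 5-cycle (worlds w0,w1,w2,w3,w4 with w0→w1→w2→w3→w4→w0) is intransitive. Mapping every world to a single reflexive point • is a surjective bounded morphism; the reflexive point is not intransitive (R••∧R•• but R••).
Hence intransitivity is not modally definable.

Not modally definable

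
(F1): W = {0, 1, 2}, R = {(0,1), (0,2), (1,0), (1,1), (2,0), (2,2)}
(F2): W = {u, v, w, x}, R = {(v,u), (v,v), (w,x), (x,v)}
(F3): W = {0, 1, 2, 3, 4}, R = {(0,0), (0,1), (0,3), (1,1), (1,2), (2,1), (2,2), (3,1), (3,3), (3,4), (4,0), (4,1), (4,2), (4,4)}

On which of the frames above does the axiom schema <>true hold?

(F1), (F3)

The schema corresponds to seriality: forall x exists y Rxy.
(F1): satisfies the condition.
(F2): fails — world u has no successor.
(F3): satisfies the condition.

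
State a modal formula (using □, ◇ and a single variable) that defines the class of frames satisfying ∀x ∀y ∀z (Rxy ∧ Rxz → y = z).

A defining formula is ◇ψ → □ψ (the CD axiom).
Suppose ◇ψ→□ψ is valid. Take Rxy, Rxz and set V(ψ)={y}. Then ◇ψ at x, so □ψ at x, so ψ at z, i.e. z=y.

◇ψ → □ψ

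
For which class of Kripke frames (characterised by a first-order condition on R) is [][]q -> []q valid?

Density

This schema is the C4 axiom.
It corresponds to density: forall x forall y (Rxy -> exists z (Rxz & Rzy)).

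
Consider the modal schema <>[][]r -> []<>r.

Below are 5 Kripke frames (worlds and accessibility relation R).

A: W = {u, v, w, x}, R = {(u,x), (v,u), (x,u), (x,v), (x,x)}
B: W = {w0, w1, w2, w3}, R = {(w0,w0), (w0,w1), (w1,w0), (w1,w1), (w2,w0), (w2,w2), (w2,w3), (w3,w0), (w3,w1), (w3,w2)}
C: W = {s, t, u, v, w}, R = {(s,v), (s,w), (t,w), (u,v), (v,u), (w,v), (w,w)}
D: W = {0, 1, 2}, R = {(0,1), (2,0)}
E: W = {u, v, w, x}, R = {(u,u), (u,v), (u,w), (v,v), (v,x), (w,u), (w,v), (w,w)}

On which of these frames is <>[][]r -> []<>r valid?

Frame correspondent (Sahlqvist): forall x forall y forall z ((xRy & xRz) -> exists w (y R^2 w & zRw)) — i.e. a generalized confluence (Geach) condition.
A: fails — xRv, xRv but no t with vR²t and vRt.
B: condition met.
C: fails — sRv, sRv but no w* with vR²w* and vRw*.
D: fails — 0R1, 0R1 but no w with 1R²w and 1Rw.
E: fails — vRv, vRx but no t with vR²t and xRt.

B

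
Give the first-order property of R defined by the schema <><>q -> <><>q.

This is a Sahlqvist (Geach-type) schema ◇^2□^0q → □^0◇^2q.
Minimal-valuation argument: fix x; take any y with xR^2y and any z with xR^0z. Set V(q) to the set of worlds R-reachable from y in exactly 0 steps. Then □^0q holds at y, so the antecedent holds at x; validity forces ◇^2q at z, giving a w with zR^2w and yR^0w.
First-order correspondent: forall x forall y (x R^2 y -> exists w (y = w & x R^2 w)).

forall x forall y (x R^2 y -> exists w (y = w & x R^2 w))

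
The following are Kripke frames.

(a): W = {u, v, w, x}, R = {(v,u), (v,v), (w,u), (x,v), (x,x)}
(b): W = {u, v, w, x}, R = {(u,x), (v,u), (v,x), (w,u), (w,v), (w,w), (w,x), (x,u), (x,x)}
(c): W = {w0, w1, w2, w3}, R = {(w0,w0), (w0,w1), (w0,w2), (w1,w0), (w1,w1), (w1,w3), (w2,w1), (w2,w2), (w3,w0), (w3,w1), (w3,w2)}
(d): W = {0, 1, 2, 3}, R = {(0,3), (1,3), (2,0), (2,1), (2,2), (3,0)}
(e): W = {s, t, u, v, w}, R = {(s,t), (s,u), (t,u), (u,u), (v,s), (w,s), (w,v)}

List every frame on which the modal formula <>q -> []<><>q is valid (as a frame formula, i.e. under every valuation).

Frame correspondent (Sahlqvist): forall x forall y forall z ((xRy & xRz) -> exists w (y = w & z R^2 w)) — i.e. a generalized confluence (Geach) condition.
(a): fails — vRu, vRu but no t with u=t and uR²t.
(b): fails — wRv, wRu but no t with v=t and uR²t.
(c): ✓.
(d): fails — 2R1, 2R0 but no w with 1=w and 0R²w.
(e): fails — sRt, sRt but no w* with t=w* and tR²w*.
Valid on: (c).

(c)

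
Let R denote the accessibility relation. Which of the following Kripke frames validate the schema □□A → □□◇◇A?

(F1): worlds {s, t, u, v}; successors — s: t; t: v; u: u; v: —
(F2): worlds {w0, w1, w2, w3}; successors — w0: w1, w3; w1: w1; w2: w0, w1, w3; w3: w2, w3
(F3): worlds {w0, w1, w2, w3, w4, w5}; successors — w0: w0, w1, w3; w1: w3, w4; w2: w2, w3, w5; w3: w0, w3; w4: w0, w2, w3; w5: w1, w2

(F2), (F3)

This is the axiom for a generalized confluence (Geach) condition; its first-order frame correspondent is ∀x ∀z (xR²z → ∃w (xR²w ∧ zR²w)).
(F1): fails — sR²v but no w with sR²w and vR²w.
(F2): ✓.
(F3): ✓.
Valid on: (F2), (F3).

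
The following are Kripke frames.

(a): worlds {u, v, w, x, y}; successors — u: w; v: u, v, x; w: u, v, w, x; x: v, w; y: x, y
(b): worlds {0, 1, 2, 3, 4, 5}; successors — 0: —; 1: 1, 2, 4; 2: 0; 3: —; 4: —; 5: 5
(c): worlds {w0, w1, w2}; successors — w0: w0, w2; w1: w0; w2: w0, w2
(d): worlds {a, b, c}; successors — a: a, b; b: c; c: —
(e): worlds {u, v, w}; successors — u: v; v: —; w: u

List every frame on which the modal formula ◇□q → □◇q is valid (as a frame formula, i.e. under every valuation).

Frame correspondent (Sahlqvist): ∀x ∀y ∀z (Rxy ∧ Rxz → ∃w (Ryw ∧ Rzw)) — i.e. convergence.
(a): fails — Rvv and Rvu but v and u have no common successor.
(b): fails — R12 and R11 but 2 and 1 have no common successor.
(c): ✓.
(d): fails — Raa and Rab but a and b have no common successor.
(e): fails — Ruv and Ruv but v and v have no common successor.

(c)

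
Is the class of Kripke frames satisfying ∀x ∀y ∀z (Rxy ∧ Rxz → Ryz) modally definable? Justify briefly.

Definable; ◇p → □◇p defines it

The condition is the Euclidean property. A defining modal formula is ◇p → □◇p.
Suppose ◇p→□◇p is valid. Take Rxy, Rxz and set V(p)={y}. Then ◇p at x, so □◇p at x, so ◇p at z, so some w with Rzw has p; w=y, i.e. Rzy. By symmetry of the argument, Ryz.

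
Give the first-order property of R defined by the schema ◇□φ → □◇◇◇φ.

This is a Sahlqvist (Geach-type) schema ◇^1□^1φ → □^1◇^3φ.
Minimal-valuation argument: fix x; take any y with xR^1y and any z with xR^1z. Set V(φ) to the set of worlds R-reachable from y in exactly 1 step. Then □^1φ holds at y, so the antecedent holds at x; validity forces ◇^3φ at z, giving a w with zR^3w and yR^1w.
First-order correspondent: ∀x ∀y ∀z ((xRy ∧ xRz) → ∃w (yRw ∧ zR³w)).

∀x ∀y ∀z ((xRy ∧ xRz) → ∃w (yRw ∧ zR³w))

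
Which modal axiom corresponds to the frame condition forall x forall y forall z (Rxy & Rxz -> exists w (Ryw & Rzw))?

◇□r → □◇r

A defining formula is ◇□r → □◇r (the .2 axiom).
Suppose ◇□r→□◇r is valid. Take Rxy, Rxz and set V(r)={w : Ryw}. Then □r at y so ◇□r at x, so □◇r at x, so ◇r at z, giving w with Rzw and Ryw.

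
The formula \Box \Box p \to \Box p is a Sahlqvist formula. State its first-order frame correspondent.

Suppose □□p→□p is valid. Take Rxy and set V(p)={w : xR²w}. Then □□p at x, so □p at x, so p at y, i.e. ∃z(Rxz∧Rzy).
The converse is a direct semantic check.
So the correspondent is density.

Density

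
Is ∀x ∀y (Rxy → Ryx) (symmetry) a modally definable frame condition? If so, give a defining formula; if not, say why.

Yes, by p → □◇p

Yes: it is symmetry, defined by the B schema p → □◇p.
Suppose p→□◇p is valid. Take Rxy and set V(p)={x}. Then p at x, so □◇p at x, so ◇p at y, so some z with Ryz has p; z=x, i.e. Ryx.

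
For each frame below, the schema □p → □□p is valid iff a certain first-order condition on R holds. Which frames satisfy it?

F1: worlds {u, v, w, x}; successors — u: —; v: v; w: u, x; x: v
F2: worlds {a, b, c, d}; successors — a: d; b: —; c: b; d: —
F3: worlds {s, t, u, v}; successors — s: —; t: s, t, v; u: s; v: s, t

F2

This is the axiom for transitivity; its first-order frame correspondent is ∀x ∀y ∀z (Rxy ∧ Ryz → Rxz).
F1: fails — Rwx and Rxv but not Rwv.
F2: ✓.
F3: fails — Rvt and Rtv but not Rvv.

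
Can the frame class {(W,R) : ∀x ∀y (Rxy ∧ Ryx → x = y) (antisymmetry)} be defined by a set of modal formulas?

No

Modal frame validity is preserved under surjective bounded morphisms.
The 6-cycle (worlds s,t,u,v,w,x with s→t→u→v→w→x→s) is antisymmetric. Sending even-indexed worlds to • and odd-indexed worlds to ∘ is a surjective bounded morphism onto the two-world frame with •↔∘, which is not antisymmetric.
So the class is not modally definable.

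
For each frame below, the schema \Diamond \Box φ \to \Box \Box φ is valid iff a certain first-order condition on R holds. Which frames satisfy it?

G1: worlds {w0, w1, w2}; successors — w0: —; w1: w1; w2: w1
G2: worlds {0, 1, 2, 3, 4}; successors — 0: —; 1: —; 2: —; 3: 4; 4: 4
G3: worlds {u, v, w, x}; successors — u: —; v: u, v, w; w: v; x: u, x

G1, G2

Frame correspondent (Sahlqvist): \forall x \forall y \forall z ((xRy \wedge x R^2 z) \to \exists w (yRw \wedge z = w)) — i.e. a generalized confluence (Geach) condition.
G1: satisfies the condition.
G2: satisfies the condition.
G3: fails — vRu, vR²u but no t with uRt and u=t.
Valid on: G1, G2.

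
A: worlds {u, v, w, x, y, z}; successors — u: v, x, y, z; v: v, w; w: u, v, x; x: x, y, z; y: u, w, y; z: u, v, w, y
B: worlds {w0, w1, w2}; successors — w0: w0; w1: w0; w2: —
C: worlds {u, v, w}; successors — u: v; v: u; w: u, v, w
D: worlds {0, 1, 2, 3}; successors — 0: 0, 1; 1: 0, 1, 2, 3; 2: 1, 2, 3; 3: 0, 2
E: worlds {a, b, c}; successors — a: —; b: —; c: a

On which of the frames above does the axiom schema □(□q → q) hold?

The schema corresponds to shift-reflexivity: ∀x ∀y (Rxy → Ryy).
A: fails — Ryu but not Ruu.
B: ✓.
C: fails — Ruv but not Rvv.
D: fails — R23 but not R33.
E: fails — Rca but not Raa.
Valid on: B.

B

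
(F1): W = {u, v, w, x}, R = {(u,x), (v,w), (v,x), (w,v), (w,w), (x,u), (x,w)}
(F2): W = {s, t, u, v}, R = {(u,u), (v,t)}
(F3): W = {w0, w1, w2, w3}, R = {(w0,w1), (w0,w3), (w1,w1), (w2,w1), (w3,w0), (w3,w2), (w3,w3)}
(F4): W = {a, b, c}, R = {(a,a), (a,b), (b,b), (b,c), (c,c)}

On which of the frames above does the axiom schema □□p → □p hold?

The schema corresponds to density: ∀x ∀y (Rxy → ∃z (Rxz ∧ Rzy)).
(F1): fails — Rvx but no z with Rvz and Rzx.
(F2): fails — Rvt but no z with Rvz and Rzt.
(F3): holds.
(F4): holds.

(F3), (F4)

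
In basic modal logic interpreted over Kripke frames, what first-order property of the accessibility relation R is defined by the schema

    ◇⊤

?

Seriality

◇⊤ holds at w iff w has a successor, so frame-validity of ◇⊤ is exactly seriality. Equivalently via □φ → ◇φ:
Suppose □φ→◇φ is valid. At any x set V(φ)=W. Then □φ at x, so ◇φ at x, so x has a successor.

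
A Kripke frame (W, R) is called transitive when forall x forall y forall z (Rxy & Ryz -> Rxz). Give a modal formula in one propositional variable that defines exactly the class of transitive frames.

□s → □□s

A defining formula is □s → □□s (the 4 axiom).
Suppose □s→□□s is valid. Take Rxy, Ryz and set V(s)={w : Rxw}. Then □s at x, so □□s at x, so □s at y, so s at z, i.e. Rxz.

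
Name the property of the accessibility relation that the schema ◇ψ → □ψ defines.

partial functionality: ∀x ∀y ∀z (Rxy ∧ Rxz → y = z)

Suppose ◇ψ→□ψ is valid. Take Rxy, Rxz and set V(ψ)={y}. Then ◇ψ at x, so □ψ at x, so ψ at z, i.e. z=y.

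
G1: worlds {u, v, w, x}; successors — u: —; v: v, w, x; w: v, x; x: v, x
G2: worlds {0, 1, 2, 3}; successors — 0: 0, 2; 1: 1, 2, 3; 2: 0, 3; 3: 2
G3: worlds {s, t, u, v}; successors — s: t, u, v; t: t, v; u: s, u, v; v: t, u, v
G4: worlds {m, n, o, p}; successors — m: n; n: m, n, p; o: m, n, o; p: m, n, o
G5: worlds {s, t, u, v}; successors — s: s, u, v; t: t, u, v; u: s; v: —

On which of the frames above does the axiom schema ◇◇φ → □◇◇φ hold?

G1

Frame correspondent (Sahlqvist): ∀x ∀y ∀z ((xR²y ∧ xRz) → ∃w (y = w ∧ zR²w)) — i.e. a generalized confluence (Geach) condition.
G1: satisfies the condition.
G2: fails — 0R²3, 0R2 but no w with 3=w and 2R²w.
G3: fails — sR²s, sRt but no w with s=w and tR²w.
G4: fails — nR²o, nRm but no w with o=w and mR²w.
G5: fails — sR²s, sRv but no w with s=w and vR²w.
Valid on: G1.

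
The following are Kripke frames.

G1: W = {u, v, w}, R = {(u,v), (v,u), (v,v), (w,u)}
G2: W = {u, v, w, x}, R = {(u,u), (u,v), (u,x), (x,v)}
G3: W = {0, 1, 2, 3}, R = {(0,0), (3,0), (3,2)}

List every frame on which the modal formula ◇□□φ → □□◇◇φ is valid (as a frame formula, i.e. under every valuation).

G1

Frame correspondent (Sahlqvist): ∀x ∀y ∀z ((xRy ∧ xR²z) → ∃w (yR²w ∧ zR²w)) — i.e. a generalized confluence (Geach) condition.
G1: holds.
G2: fails — uRu, uR²v but no t with uR²t and vR²t.
G3: fails — 3R2, 3R²0 but no w with 2R²w and 0R²w.
Valid on: G1.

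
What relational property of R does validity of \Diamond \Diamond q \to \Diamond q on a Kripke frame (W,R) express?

Equivalently (dual form): □q → □□q.
Suppose □q→□□q is valid. Take Rxy, Ryz and set V(q)={w : Rxw}. Then □q at x, so □□q at x, so □q at y, so q at z, i.e. Rxz.

transitivity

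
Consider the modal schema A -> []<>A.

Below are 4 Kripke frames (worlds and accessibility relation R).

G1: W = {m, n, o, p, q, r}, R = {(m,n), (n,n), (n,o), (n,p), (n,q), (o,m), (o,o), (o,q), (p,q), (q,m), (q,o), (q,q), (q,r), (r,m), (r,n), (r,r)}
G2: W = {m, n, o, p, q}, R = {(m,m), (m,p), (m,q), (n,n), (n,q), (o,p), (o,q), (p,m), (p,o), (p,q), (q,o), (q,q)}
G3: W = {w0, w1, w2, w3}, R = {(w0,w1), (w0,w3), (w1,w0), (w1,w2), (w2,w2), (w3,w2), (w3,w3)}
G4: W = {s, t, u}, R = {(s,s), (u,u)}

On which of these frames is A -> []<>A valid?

Frame correspondent (Sahlqvist): forall x forall y (Rxy -> Ryx) — i.e. symmetry.
G1: fails — Rom but not Rmo.
G2: fails — Rnq but not Rqn.
G3: fails — Rw1w2 but not Rw2w1.
G4: condition met.

G4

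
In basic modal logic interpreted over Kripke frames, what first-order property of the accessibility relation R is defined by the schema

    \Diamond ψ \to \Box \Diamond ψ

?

Suppose ◇ψ→□◇ψ is valid. Take Rxy, Rxz and set V(ψ)={y}. Then ◇ψ at x, so □◇ψ at x, so ◇ψ at z, so some w with Rzw has ψ; w=y, i.e. Rzy. By symmetry of the argument, Ryz.

the Euclidean property: \forall x \forall y \forall z (Rxy \wedge Rxz \to Ryz)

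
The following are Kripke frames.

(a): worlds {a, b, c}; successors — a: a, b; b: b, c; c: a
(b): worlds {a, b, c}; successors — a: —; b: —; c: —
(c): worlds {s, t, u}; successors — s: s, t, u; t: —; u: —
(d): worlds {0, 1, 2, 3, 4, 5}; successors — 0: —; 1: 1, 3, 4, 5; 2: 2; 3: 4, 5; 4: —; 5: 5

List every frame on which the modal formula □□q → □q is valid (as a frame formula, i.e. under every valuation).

The schema corresponds to density: ∀x ∀y (Rxy → ∃z (Rxz ∧ Rzy)).
(a): holds.
(b): holds.
(c): holds.
(d): fails — R34 but no z with R3z and Rz4.

(a), (b), (c)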